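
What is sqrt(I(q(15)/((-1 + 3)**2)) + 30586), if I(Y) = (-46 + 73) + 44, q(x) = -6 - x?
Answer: sqrt(30657) ≈ 175.09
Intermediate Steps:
I(Y) = 71 (I(Y) = 27 + 44 = 71)
sqrt(I(q(15)/((-1 + 3)**2)) + 30586) = sqrt(71 + 30586) = sqrt(30657)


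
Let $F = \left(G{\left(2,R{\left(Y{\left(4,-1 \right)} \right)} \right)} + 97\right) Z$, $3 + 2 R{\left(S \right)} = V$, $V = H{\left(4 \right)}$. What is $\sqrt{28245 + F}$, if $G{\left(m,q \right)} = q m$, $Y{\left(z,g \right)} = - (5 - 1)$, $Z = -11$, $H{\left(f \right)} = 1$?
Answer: $40 \sqrt{17} \approx 164.92$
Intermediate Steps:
$Y{\left(z,g \right)} = -4$ ($Y{\left(z,g \right)} = \left(-1\right) 4 = -4$)
$V = 1$
$R{\left(S \right)} = -1$ ($R{\left(S \right)} = - \frac{3}{2} + \frac{1}{2} \cdot 1 = - \frac{3}{2} + \frac{1}{2} = -1$)
$G{\left(m,q \right)} = m q$
$F = -1045$ ($F = \left(2 \left(-1\right) + 97\right) \left(-11\right) = \left(-2 + 97\right) \left(-11\right) = 95 \left(-11\right) = -1045$)
$\sqrt{28245 + F} = \sqrt{28245 - 1045} = \sqrt{27200} = 40 \sqrt{17}$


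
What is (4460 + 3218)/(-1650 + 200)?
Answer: -3839/725 ≈ -5.2952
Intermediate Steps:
(4460 + 3218)/(-1650 + 200) = 7678/(-1450) = 7678*(-1/1450) = -3839/725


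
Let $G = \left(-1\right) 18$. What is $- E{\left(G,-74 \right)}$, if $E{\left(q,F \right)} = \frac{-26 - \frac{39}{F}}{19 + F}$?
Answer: $- \frac{377}{814} \approx -0.46314$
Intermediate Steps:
$G = -18$
$E{\left(q,F \right)} = \frac{-26 - \frac{39}{F}}{19 + F}$
$- E{\left(G,-74 \right)} = - \frac{13 \left(-3 - -148\right)}{\left(-74\right) \left(19 - 74\right)} = - \frac{13 \left(-1\right) \left(-3 + 148\right)}{74 \left(-55\right)} = - \frac{13 \left(-1\right) \left(-1\right) 145}{74 \cdot 55} = \left(-1\right) \frac{377}{814} = - \frac{377}{814}$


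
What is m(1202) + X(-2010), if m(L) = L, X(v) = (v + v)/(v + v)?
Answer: 1203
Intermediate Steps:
X(v) = 1 (X(v) = (2*v)/((2*v)) = (2*v)*(1/(2*v)) = 1)
m(1202) + X(-2010) = 1202 + 1 = 1203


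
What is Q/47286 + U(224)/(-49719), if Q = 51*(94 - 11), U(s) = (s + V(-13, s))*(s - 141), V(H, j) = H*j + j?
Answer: 365963517/87074542 ≈ 4.2029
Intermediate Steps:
V(H, j) = j + H*j
U(s) = -11*s*(-141 + s) (U(s) = (s + s*(1 - 13))*(s - 141) = (s + s*(-12))*(-141 + s) = (s - 12*s)*(-141 + s) = (-11*s)*(-141 + s) = -11*s*(-141 + s))
Q = 4233 (Q = 51*83 = 4233)
Q/47286 + U(224)/(-49719) = 4233/47286 + (11*224*(141 - 1*224))/(-49719) = 4233*(1/47286) + (11*224*(141 - 224))*(-1/49719) = 1411/15762 + (11*224*(-83))*(-1/49719) = 1411/15762 - 204512*(-1/49719) = 1411/15762 + 204512/49719 = 365963517/87074542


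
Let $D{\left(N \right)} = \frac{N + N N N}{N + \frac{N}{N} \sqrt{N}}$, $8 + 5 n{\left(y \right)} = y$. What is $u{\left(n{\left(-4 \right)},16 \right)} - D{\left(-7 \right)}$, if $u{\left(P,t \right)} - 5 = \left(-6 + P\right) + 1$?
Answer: $- \frac{923}{20} - \frac{25 i \sqrt{7}}{4} \approx -46.15 - 16.536 i$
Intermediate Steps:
$n{\left(y \right)} = - \frac{8}{5} + \frac{y}{5}$
$u{\left(P,t \right)} = P$ ($u{\left(P,t \right)} = 5 + \left(\left(-6 + P\right) + 1\right) = 5 + \left(-5 + P\right) = P$)
$D{\left(N \right)} = \frac{N + N^{3}}{N + \sqrt{N}}$ ($D{\left(N \right)} = \frac{N + N^{2} N}{N + 1 \sqrt{N}} = \frac{N + N^{3}}{N + \sqrt{N}}$)
$u{\left(n{\left(-4 \right)},16 \right)} - D{\left(-7 \right)} = \left(- \frac{8}{5} + \frac{1}{5} \left(-4\right)\right) - \frac{\left(-7\right)^{2} + \left(-7\right)^{4}}{\left(-7\right)^{2} + \left(-7\right)^{\frac{3}{2}}} = \left(- \frac{8}{5} - \frac{4}{5}\right) - \frac{49 + 2401}{49 - 7 i \sqrt{7}} = - \frac{12}{5} - \frac{1}{49 - 7 i \sqrt{7}} \cdot 2450 = - \frac{12}{5} - \frac{2450}{49 - 7 i \sqrt{7}}$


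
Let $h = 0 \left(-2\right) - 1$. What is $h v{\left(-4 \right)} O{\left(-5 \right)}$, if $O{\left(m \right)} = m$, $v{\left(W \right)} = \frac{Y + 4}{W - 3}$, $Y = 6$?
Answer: $- \frac{50}{7} \approx -7.1429$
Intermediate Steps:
$v{\left(W \right)} = \frac{10}{-3 + W}$ ($v{\left(W \right)} = \frac{6 + 4}{W - 3} = \frac{10}{-3 + W}$)
$h = -1$ ($h = 0 - 1 = -1$)
$h v{\left(-4 \right)} O{\left(-5 \right)} = - \frac{10}{-3 - 4} \left(-5\right) = - \frac{10}{-7} \left(-5\right) = - \frac{10 \left(-1\right)}{7} \left(-5\right) = \left(-1\right) \left(- \frac{10}{7}\right) \left(-5\right) = \frac{10}{7} \left(-5\right) = - \frac{50}{7}$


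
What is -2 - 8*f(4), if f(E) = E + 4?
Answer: -66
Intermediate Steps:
f(E) = 4 + E
-2 - 8*f(4) = -2 - 8*(4 + 4) = -2 - 8*8 = -2 - 64 = -66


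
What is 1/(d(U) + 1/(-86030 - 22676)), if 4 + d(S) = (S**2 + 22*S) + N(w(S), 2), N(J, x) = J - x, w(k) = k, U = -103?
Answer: 108706/895085203 ≈ 0.00012145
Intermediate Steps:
d(S) = -6 + S**2 + 23*S (d(S) = -4 + ((S**2 + 22*S) + (S - 1*2)) = -4 + ((S**2 + 22*S) + (S - 2)) = -4 + ((S**2 + 22*S) + (-2 + S)) = -4 + (-2 + S**2 + 23*S) = -6 + S**2 + 23*S)
1/(d(U) + 1/(-86030 - 22676)) = 1/((-6 + (-103)**2 + 23*(-103)) + 1/(-86030 - 22676)) = 1/((-6 + 10609 - 2369) + 1/(-108706)) = 1/(8234 - 1/108706) = 1/(895085203/108706) = 108706/895085203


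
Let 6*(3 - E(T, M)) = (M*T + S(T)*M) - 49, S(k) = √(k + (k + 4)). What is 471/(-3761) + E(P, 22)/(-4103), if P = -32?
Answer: -4831603/30862766 + 2*I*√15/1119 ≈ -0.15655 + 0.0069222*I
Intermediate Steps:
S(k) = √(4 + 2*k) (S(k) = √(k + (4 + k)) = √(4 + 2*k))
E(T, M) = 67/6 - M*T/6 - M*√(4 + 2*T)/6 (E(T, M) = 3 - ((M*T + √(4 + 2*T)*M) - 49)/6 = 3 - ((M*T + M*√(4 + 2*T)) - 49)/6 = 3 - (-49 + M*T + M*√(4 + 2*T))/6 = 3 + (49/6 - M*T/6 - M*√(4 + 2*T)/6) = 67/6 - M*T/6 - M*√(4 + 2*T)/6)
471/(-3761) + E(P, 22)/(-4103) = 471/(-3761) + (67/6 - ⅙*22*(-32) - ⅙*22*√(4 + 2*(-32)))/(-4103) = 471*(-1/3761) + (67/6 + 352/3 - ⅙*22*√(4 - 64))*(-1/4103) = -471/3761 + (67/6 + 352/3 - ⅙*22*√(-60))*(-1/4103) = -471/3761 + (67/6 + 352/3 - ⅙*22*2*I*√15)*(-1/4103) = -471/3761 + (67/6 + 352/3 - 22*I*√15/3)*(-1/4103) = -471/3761 + (257/2 - 22*I*√15/3)*(-1/4103) = -471/3761 + (-257/8206 + 2*I*√15/1119) = -4831603/30862766 + 2*I*√15/1119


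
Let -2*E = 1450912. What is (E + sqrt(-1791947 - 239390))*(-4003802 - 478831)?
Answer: 3251953005648 - 4482633*I*sqrt(2031337) ≈ 3.252e+12 - 6.3889e+9*I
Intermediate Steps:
E = -725456 (E = -1/2*1450912 = -725456)
(E + sqrt(-1791947 - 239390))*(-4003802 - 478831) = (-725456 + sqrt(-1791947 - 239390))*(-4003802 - 478831) = (-725456 + sqrt(-2031337))*(-4482633) = (-725456 + I*sqrt(2031337))*(-4482633) = 3251953005648 - 4482633*I*sqrt(2031337)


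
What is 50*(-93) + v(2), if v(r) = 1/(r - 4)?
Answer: -9301/2 ≈ -4650.5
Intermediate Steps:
v(r) = 1/(-4 + r)
50*(-93) + v(2) = 50*(-93) + 1/(-4 + 2) = -4650 + 1/(-2) = -4650 - ½ = -9301/2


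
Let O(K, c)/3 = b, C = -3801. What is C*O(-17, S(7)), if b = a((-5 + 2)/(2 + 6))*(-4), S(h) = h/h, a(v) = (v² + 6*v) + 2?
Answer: -79821/16 ≈ -4988.8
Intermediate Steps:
a(v) = 2 + v² + 6*v
S(h) = 1
b = 7/16 (b = (2 + ((-5 + 2)/(2 + 6))² + 6*((-5 + 2)/(2 + 6)))*(-4) = (2 + (-3/8)² + 6*(-3/8))*(-4) = (2 + 9/64 - 9/4)*(-4) = -7/64*(-4) = 7/16 ≈ 0.43750)
O(K, c) = 21/16 (O(K, c) = 3*(7/16) = 21/16)
C*O(-17, S(7)) = -3801*21/16 = -79821/16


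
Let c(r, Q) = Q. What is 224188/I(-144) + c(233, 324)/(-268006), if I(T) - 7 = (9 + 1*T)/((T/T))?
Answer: -7510471325/4288096 ≈ -1751.5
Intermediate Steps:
I(T) = 16 + T (I(T) = 7 + (9 + 1*T)/((T/T)) = 7 + (9 + T)/1 = 7 + (9 + T)*1 = 7 + (9 + T) = 16 + T)
224188/I(-144) + c(233, 324)/(-268006) = 224188/(16 - 144) + 324/(-268006) = 224188/(-128) + 324*(-1/268006) = 224188*(-1/128) - 162/134003 = -56047/32 - 162/134003 = -7510471325/4288096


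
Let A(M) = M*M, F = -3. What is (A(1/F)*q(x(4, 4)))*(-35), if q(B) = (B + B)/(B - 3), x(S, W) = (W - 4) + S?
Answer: -280/9 ≈ -31.111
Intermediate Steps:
x(S, W) = -4 + S + W (x(S, W) = (-4 + W) + S = -4 + S + W)
q(B) = 2*B/(-3 + B) (q(B) = (2*B)/(-3 + B) = 2*B/(-3 + B))
A(M) = M**2
(A(1/F)*q(x(4, 4)))*(-35) = ((1/(-3))**2*(2*(-4 + 4 + 4)/(-3 + (-4 + 4 + 4))))*(-35) = ((-1/3)**2*(2*4/(-3 + 4)))*(-35) = ((2*4/1)/9)*(-35) = ((2*4*1)/9)*(-35) = ((1/9)*8)*(-35) = (8/9)*(-35) = -280/9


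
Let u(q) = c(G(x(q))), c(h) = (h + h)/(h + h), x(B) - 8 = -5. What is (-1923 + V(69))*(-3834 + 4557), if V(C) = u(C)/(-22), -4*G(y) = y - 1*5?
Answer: -30587961/22 ≈ -1.3904e+6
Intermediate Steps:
x(B) = 3 (x(B) = 8 - 5 = 3)
G(y) = 5/4 - y/4 (G(y) = -(y - 1*5)/4 = -(y - 5)/4 = -(-5 + y)/4 = 5/4 - y/4)
c(h) = 1 (c(h) = (2*h)/((2*h)) = (2*h)*(1/(2*h)) = 1)
u(q) = 1
V(C) = -1/22 (V(C) = 1/(-22) = 1*(-1/22) = -1/22)
(-1923 + V(69))*(-3834 + 4557) = (-1923 - 1/22)*(-3834 + 4557) = -42307/22*723 = -30587961/22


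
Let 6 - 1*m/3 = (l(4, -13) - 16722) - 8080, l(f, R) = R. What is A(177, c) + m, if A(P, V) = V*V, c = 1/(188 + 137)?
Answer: 7865154376/105625 ≈ 74463.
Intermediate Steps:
c = 1/325 ≈ 0.0030769
A(P, V) = V²
m = 74463 (m = 18 - 3*((-13 - 16722) - 8080) = 18 - 3*(-16735 - 8080) = 18 - 3*(-24815) = 18 + 74445 = 74463)
A(177, c) + m = (1/325)² + 74463 = 1/105625 + 74463 = 7865154376/105625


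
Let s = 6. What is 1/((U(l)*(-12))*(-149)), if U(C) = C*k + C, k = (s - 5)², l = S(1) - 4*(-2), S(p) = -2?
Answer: 1/21456 ≈ 4.6607e-5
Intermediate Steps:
l = 6 (l = -2 - 4*(-2) = -2 + 8 = 6)
k = 1 (k = (6 - 5)² = 1² = 1)
U(C) = 2*C (U(C) = C*1 + C = C + C = 2*C)
1/((U(l)*(-12))*(-149)) = 1/(((2*6)*(-12))*(-149)) = 1/((12*(-12))*(-149)) = 1/(-144*(-149)) = 1/21456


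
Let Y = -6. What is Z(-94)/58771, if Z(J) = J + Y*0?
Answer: -94/58771 ≈ -0.0015994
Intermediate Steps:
Z(J) = J (Z(J) = J - 6*0 = J + 0 = J)
Z(-94)/58771 = -94/58771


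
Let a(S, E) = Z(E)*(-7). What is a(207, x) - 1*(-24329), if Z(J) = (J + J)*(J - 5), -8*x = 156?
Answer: 35281/2 ≈ 17641.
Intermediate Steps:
x = -39/2 (x = -⅛*156 = -39/2 ≈ -19.500)
Z(J) = 2*J*(-5 + J) (Z(J) = (2*J)*(-5 + J) = 2*J*(-5 + J))
a(S, E) = -14*E*(-5 + E) (a(S, E) = (2*E*(-5 + E))*(-7) = -14*E*(-5 + E))
a(207, x) - 1*(-24329) = 14*(-39/2)*(5 - 1*(-39/2)) - 1*(-24329) = 14*(-39/2)*(5 + 39/2) + 24329 = 14*(-39/2)*(49/2) + 24329 = -13377/2 + 24329 = 35281/2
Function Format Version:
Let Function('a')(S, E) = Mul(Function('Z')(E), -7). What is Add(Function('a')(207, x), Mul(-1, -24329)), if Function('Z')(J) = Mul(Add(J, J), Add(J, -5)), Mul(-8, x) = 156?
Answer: Rational(35281, 2) ≈ 17641.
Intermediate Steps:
x = Rational(-39, 2) (x = Mul(Rational(-1, 8), 156) = Rational(-39, 2) ≈ -19.500)
Function('Z')(J) = Mul(2, J, Add(-5, J)) (Function('Z')(J) = Mul(Mul(2, J), Add(-5, J)) = Mul(2, J, Add(-5, J)))
Function('a')(S, E) = Mul(-14, E, Add(-5, E)) (Function('a')(S, E) = Mul(Mul(2, E, Add(-5, E)), -7) = Mul(-14, E, Add(-5, E)))
Add(Function('a')(207, x), Mul(-1, -24329)) = Add(Mul(14, Rational(-39, 2), Add(5, Mul(-1, Rational(-39, 2)))), Mul(-1, -24329)) = Add(Mul(14, Rational(-39, 2), Add(5, Rational(39, 2))), 24329) = Add(Mul(14, Rational(-39, 2), Rational(49, 2)), 24329) = Add(Rational(-13377, 2), 24329) = Rational(35281, 2)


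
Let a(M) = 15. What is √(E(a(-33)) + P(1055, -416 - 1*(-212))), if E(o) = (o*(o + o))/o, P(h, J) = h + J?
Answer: √881 ≈ 29.682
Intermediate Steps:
P(h, J) = J + h
E(o) = 2*o (E(o) = (o*(2*o))/o = (2*o²)/o = 2*o)
√(E(a(-33)) + P(1055, -416 - 1*(-212))) = √(2*15 + ((-416 - 1*(-212)) + 1055)) = √(30 + ((-416 + 212) + 1055)) = √(30 + (-204 + 1055)) = √(30 + 851) = √881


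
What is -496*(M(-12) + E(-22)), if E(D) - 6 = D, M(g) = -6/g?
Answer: 7688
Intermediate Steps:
E(D) = 6 + D
-496*(M(-12) + E(-22)) = -496*(-6/(-12) + (6 - 22)) = -496*(-6*(-1/12) - 16) = -496*(½ - 16) = -496*(-31/2) = 7688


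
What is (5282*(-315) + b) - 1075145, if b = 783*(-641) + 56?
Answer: -3240822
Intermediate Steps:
b = -501847 (b = -501903 + 56 = -501847)
(5282*(-315) + b) - 1075145 = (5282*(-315) - 501847) - 1075145 = (-1663830 - 501847) - 1075145 = -2165677 - 1075145 = -3240822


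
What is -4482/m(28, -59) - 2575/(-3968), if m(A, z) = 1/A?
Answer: -497965553/3968 ≈ -1.2550e+5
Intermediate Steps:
-4482/m(28, -59) - 2575/(-3968) = -4482/(1/28) - 2575/(-3968) = -4482/1/28 - 2575*(-1/3968) = -4482*28 + 2575/3968 = -125496 + 2575/3968 = -497965553/3968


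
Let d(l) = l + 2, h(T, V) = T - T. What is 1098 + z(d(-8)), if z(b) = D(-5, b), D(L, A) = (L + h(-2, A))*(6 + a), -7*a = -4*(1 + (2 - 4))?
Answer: 7496/7 ≈ 1070.9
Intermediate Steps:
h(T, V) = 0
a = -4/7 (a = -(-4)*(1 + (2 - 4))/7 = -(-4)*(1 - 2)/7 = -(-4)*(-1)/7 = -1/7*4 = -4/7 ≈ -0.57143)
d(l) = 2 + l
D(L, A) = 38*L/7 (D(L, A) = (L + 0)*(6 - 4/7) = L*(38/7) = 38*L/7)
z(b) = -190/7 (z(b) = (38/7)*(-5) = -190/7)
1098 + z(d(-8)) = 1098 - 190/7 = 7496/7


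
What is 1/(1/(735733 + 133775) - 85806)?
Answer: -869508/74609003447 ≈ -1.1654e-5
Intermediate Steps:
1/(1/(735733 + 133775) - 85806) = 1/(1/869508 - 85806) = 1/(-74609003447/869508) = -869508/74609003447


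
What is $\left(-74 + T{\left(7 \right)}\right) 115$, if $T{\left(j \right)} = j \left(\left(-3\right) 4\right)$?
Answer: $-18170$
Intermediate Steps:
$T{\left(j \right)} = - 12 j$ ($T{\left(j \right)} = j \left(-12\right) = - 12 j$)
$\left(-74 + T{\left(7 \right)}\right) 115 = \left(-74 - 84\right) 115 = \left(-158\right) 115 = -18170$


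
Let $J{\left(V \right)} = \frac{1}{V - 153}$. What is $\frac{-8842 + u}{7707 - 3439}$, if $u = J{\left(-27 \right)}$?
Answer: $- \frac{1591561}{768240} \approx -2.0717$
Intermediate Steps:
$J{\left(V \right)} = \frac{1}{-153 + V}$
$u = - \frac{1}{180}$ ($u = \frac{1}{-153 - 27} = \frac{1}{-180} = - \frac{1}{180} \approx -0.0055556$)
$\frac{-8842 + u}{7707 - 3439} = \frac{-8842 - \frac{1}{180}}{7707 - 3439} = - \frac{1591561}{180 \cdot 4268} = \left(- \frac{1591561}{180}\right) \frac{1}{4268} = - \frac{1591561}{768240}$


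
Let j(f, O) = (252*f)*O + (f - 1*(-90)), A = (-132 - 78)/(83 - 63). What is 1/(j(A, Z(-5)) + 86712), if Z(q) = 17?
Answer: 2/83619 ≈ 2.3918e-5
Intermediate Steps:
A = -21/2 (A = -210/20 = -210*1/20 = -21/2 ≈ -10.500)
j(f, O) = 90 + f + 252*O*f (j(f, O) = 252*O*f + (f + 90) = 252*O*f + (90 + f) = 90 + f + 252*O*f)
1/(j(A, Z(-5)) + 86712) = 1/((90 - 21/2 + 252*17*(-21/2)) + 86712) = 1/((90 - 21/2 - 44982) + 86712) = 1/(-89805/2 + 86712) = 1/(83619/2) = 2/83619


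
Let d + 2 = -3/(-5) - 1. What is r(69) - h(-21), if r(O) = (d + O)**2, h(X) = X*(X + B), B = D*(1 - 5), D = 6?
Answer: 87264/25 ≈ 3490.6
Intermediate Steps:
B = -24 (B = 6*(1 - 5) = 6*(-4) = -24)
d = -12/5 (d = -2 + (-3/(-5) - 1) = -2 + (-3*(-1/5) - 1) = -2 + (3/5 - 1) = -2 - 2/5 = -12/5 ≈ -2.4000)
h(X) = X*(-24 + X) (h(X) = X*(X - 24) = X*(-24 + X))
r(O) = (-12/5 + O)**2
r(69) - h(-21) = (-12 + 5*69)**2/25 - (-21)*(-24 - 21) = (-12 + 345)**2/25 - (-21)*(-45) = (1/25)*333**2 - 1*945 = (1/25)*110889 - 945 = 110889/25 - 945 = 87264/25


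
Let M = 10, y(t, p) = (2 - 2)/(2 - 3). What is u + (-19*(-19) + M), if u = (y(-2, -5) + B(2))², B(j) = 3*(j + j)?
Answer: 515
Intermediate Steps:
y(t, p) = 0 (y(t, p) = 0/(-1) = 0*(-1) = 0)
B(j) = 6*j (B(j) = 3*(2*j) = 6*j)
u = 144 (u = (0 + 6*2)² = (0 + 12)² = 12² = 144)
u + (-19*(-19) + M) = 144 + (-19*(-19) + 10) = 144 + (361 + 10) = 144 + 371 = 515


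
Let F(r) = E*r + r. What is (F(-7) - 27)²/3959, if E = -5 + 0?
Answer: 1/3959 ≈ 0.00025259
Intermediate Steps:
E = -5
F(r) = -4*r (F(r) = -5*r + r = -4*r)
(F(-7) - 27)²/3959 = (-4*(-7) - 27)²/3959 = (28 - 27)²*(1/3959) = 1²*(1/3959) = 1*(1/3959) = 1/3959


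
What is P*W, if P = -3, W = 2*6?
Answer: -36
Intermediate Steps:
W = 12
P*W = -3*12 = -36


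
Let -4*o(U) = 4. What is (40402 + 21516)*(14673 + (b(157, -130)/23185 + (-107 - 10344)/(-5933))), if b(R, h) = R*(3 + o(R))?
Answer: 124988432339609916/137556605 ≈ 9.0863e+8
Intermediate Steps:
o(U) = -1 (o(U) = -¼*4 = -1)
b(R, h) = 2*R (b(R, h) = R*(3 - 1) = R*2 = 2*R)
(40402 + 21516)*(14673 + (b(157, -130)/23185 + (-107 - 10344)/(-5933))) = (40402 + 21516)*(14673 + ((2*157)/23185 + (-107 - 10344)/(-5933))) = 61918*(14673 + (314*(1/23185) - 10451*(-1/5933))) = 61918*(14673 + (314/23185 + 10451/5933)) = 61918*(14673 + 244169397/137556605) = 61918*(2018612234562/137556605) = 124988432339609916/137556605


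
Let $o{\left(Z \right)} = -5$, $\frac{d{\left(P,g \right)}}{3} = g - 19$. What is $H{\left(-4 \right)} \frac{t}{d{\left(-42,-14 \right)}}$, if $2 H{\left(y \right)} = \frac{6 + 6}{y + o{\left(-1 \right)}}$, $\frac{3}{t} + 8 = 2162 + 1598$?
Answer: $\frac{1}{185724} \approx 5.3843 \cdot 10^{-6}$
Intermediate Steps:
$d{\left(P,g \right)} = -57 + 3 g$ ($d{\left(P,g \right)} = 3 \left(g - 19\right) = 3 \left(-19 + g\right) = -57 + 3 g$)
$t = \frac{3}{3752}$ ($t = \frac{3}{-8 + \left(2162 + 1598\right)} = \frac{3}{-8 + 3760} = \frac{3}{3752} \approx 0.00079957$)
$H{\left(y \right)} = \frac{6}{-5 + y}$ ($H{\left(y \right)} = \frac{\left(6 + 6\right) \frac{1}{y - 5}}{2} = \frac{12 \frac{1}{-5 + y}}{2} = \frac{6}{-5 + y}$)
$H{\left(-4 \right)} \frac{t}{d{\left(-42,-14 \right)}} = \frac{6}{-5 - 4} \frac{3}{3752 \left(-57 + 3 \left(-14\right)\right)} = \frac{6}{-9} \frac{3}{3752 \left(-57 - 42\right)} = 6 \left(- \frac{1}{9}\right) \frac{3}{3752 \left(-99\right)} = - \frac{2 \cdot \frac{3}{3752} \left(- \frac{1}{99}\right)}{3} = \left(- \frac{2}{3}\right) \left(- \frac{1}{123816}\right) = \frac{1}{185724}$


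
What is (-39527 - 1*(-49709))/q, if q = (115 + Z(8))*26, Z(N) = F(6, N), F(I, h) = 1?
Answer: 5091/1508 ≈ 3.3760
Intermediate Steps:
Z(N) = 1
q = 3016 (q = (115 + 1)*26 = 116*26 = 3016)
(-39527 - 1*(-49709))/q = (-39527 - 1*(-49709))/3016 = (-39527 + 49709)*(1/3016) = 10182*(1/3016) = 5091/1508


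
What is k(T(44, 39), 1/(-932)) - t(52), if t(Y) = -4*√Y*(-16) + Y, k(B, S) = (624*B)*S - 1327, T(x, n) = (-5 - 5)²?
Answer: -336907/233 - 128*√13 ≈ -1907.5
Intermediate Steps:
T(x, n) = 100 (T(x, n) = (-10)² = 100)
k(B, S) = -1327 + 624*B*S (k(B, S) = 624*B*S - 1327 = -1327 + 624*B*S)
t(Y) = Y + 64*√Y (t(Y) = 64*√Y + Y = Y + 64*√Y)
k(T(44, 39), 1/(-932)) - t(52) = (-1327 + 624*100/(-932)) - (52 + 64*√52) = (-1327 + 624*100*(-1/932)) - (52 + 64*(2*√13)) = (-1327 - 15600/233) - (52 + 128*√13) = -324791/233 + (-52 - 128*√13) = -336907/233 - 128*√13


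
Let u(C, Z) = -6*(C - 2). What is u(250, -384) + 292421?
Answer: 290933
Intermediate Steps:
u(C, Z) = 12 - 6*C (u(C, Z) = -6*(-2 + C) = 12 - 6*C)
u(250, -384) + 292421 = (12 - 6*250) + 292421 = (12 - 1500) + 292421 = -1488 + 292421 = 290933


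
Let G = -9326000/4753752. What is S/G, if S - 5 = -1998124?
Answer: 1187320274061/1165750 ≈ 1.0185e+6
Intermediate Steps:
S = -1998119 (S = 5 - 1998124 = -1998119)
G = -1165750/594219 (G = -9326000*1/4753752 = -1165750/594219 ≈ -1.9618)
S/G = -1998119/(-1165750/594219) = -1998119*(-594219/1165750) = 1187320274061/1165750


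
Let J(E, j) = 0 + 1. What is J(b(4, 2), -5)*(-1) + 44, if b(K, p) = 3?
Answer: 43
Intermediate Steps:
J(E, j) = 1
J(b(4, 2), -5)*(-1) + 44 = 1*(-1) + 44 = -1 + 44 = 43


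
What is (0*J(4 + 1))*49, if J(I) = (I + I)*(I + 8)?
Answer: 0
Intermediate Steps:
J(I) = 2*I*(8 + I) (J(I) = (2*I)*(8 + I) = 2*I*(8 + I))
(0*J(4 + 1))*49 = (0*(2*(4 + 1)*(8 + (4 + 1))))*49 = (0*(2*5*(8 + 5)))*49 = (0*(2*5*13))*49 = (0*130)*49 = 0*49 = 0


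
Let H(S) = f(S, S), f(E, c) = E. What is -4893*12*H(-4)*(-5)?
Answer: -1174320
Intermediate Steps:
H(S) = S
-4893*12*H(-4)*(-5) = -4893*12*(-4)*(-5) = -(-234864)*(-5) = -4893*240 = -1174320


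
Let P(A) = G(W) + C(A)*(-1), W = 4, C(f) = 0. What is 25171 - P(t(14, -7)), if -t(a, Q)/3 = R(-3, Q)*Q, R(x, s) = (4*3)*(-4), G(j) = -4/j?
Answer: 25172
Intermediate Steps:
R(x, s) = -48 (R(x, s) = 12*(-4) = -48)
t(a, Q) = 144*Q (t(a, Q) = -(-144)*Q = 144*Q)
P(A) = -1 (P(A) = -4/4 + 0*(-1) = -4*¼ + 0 = -1 + 0 = -1)
25171 - P(t(14, -7)) = 25171 - 1*(-1) = 25171 + 1 = 25172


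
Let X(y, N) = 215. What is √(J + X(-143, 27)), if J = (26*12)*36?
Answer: √11447 ≈ 106.99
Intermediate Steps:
J = 11232 (J = 312*36 = 11232)
√(J + X(-143, 27)) = √(11232 + 215) = √11447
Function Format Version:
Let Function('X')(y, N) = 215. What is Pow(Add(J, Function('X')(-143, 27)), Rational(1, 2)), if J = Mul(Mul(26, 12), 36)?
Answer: Pow(11447, Rational(1, 2)) ≈ 106.99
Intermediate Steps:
J = 11232 (J = Mul(312, 36) = 11232)
Pow(Add(J, Function('X')(-143, 27)), Rational(1, 2)) = Pow(Add(11232, 215), Rational(1, 2)) = Pow(11447, Rational(1, 2))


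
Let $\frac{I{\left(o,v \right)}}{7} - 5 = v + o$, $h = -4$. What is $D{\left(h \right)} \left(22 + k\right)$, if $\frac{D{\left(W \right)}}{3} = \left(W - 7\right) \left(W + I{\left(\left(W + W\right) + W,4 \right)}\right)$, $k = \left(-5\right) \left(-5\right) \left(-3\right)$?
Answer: $-43725$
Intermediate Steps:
$I{\left(o,v \right)} = 35 + 7 o + 7 v$ ($I{\left(o,v \right)} = 35 + 7 \left(v + o\right) = 35 + 7 \left(o + v\right) = 35 + \left(7 o + 7 v\right) = 35 + 7 o + 7 v$)
$k = -75$ ($k = 25 \left(-3\right) = -75$)
$D{\left(W \right)} = 3 \left(-7 + W\right) \left(63 + 22 W\right)$ ($D{\left(W \right)} = 3 \left(W - 7\right) \left(W + \left(35 + 7 \left(\left(W + W\right) + W\right) + 7 \cdot 4\right)\right) = 3 \left(-7 + W\right) \left(W + \left(35 + 7 \left(2 W + W\right) + 28\right)\right) = 3 \left(-7 + W\right) \left(W + \left(35 + 7 \cdot 3 W + 28\right)\right) = 3 \left(-7 + W\right) \left(W + \left(35 + 21 W + 28\right)\right) = 3 \left(-7 + W\right) \left(W + \left(63 + 21 W\right)\right) = 3 \left(-7 + W\right) \left(63 + 22 W\right)$)
$D{\left(h \right)} \left(22 + k\right) = \left(-1323 - -1092 + 66 \left(-4\right)^{2}\right) \left(22 - 75\right) = \left(-1323 + 1092 + 66 \cdot 16\right) \left(-53\right) = \left(-1323 + 1092 + 1056\right) \left(-53\right) = 825 \left(-53\right) = -43725$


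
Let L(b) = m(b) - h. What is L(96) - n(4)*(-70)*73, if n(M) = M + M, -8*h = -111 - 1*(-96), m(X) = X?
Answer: 327793/8 ≈ 40974.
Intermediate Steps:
h = 15/8 (h = -(-111 - 1*(-96))/8 = -(-111 + 96)/8 = -⅛*(-15) = 15/8 ≈ 1.8750)
L(b) = -15/8 + b (L(b) = b - 1*15/8 = b - 15/8 = -15/8 + b)
n(M) = 2*M
L(96) - n(4)*(-70)*73 = (-15/8 + 96) - (2*4)*(-70)*73 = 753/8 - 8*(-70)*73 = 753/8 - (-560)*73 = 753/8 - 1*(-40880) = 753/8 + 40880 = 327793/8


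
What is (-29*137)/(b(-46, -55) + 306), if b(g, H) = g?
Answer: -3973/260 ≈ -15.281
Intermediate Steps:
(-29*137)/(b(-46, -55) + 306) = (-29*137)/(-46 + 306) = -3973/260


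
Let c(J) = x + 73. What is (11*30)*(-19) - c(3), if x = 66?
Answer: -6409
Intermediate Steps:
c(J) = 139 (c(J) = 66 + 73 = 139)
(11*30)*(-19) - c(3) = (11*30)*(-19) - 1*139 = 330*(-19) - 139 = -6270 - 139 = -6409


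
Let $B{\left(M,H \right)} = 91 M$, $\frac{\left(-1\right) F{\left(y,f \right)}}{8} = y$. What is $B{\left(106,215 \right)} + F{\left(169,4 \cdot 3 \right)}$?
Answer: $8294$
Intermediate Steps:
$F{\left(y,f \right)} = - 8 y$
$B{\left(106,215 \right)} + F{\left(169,4 \cdot 3 \right)} = 91 \cdot 106 - 1352 = 9646 - 1352 = 8294$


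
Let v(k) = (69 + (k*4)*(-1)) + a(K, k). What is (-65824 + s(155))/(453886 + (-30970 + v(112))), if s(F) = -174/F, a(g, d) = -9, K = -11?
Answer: -5101447/32745920 ≈ -0.15579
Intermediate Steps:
v(k) = 60 - 4*k (v(k) = (69 + (k*4)*(-1)) - 9 = (69 + (4*k)*(-1)) - 9 = (69 - 4*k) - 9 = 60 - 4*k)
(-65824 + s(155))/(453886 + (-30970 + v(112))) = (-65824 - 174/155)/(453886 + (-30970 + (60 - 4*112))) = (-65824 - 174*1/155)/(453886 + (-30970 + (60 - 448))) = (-65824 - 174/155)/(453886 + (-30970 - 388)) = -10202894/(155*(453886 - 31358)) = -10202894/155/422528 = -10202894/155*1/422528 = -5101447/32745920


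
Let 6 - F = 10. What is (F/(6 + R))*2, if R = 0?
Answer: -4/3 ≈ -1.3333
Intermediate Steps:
F = -4 (F = 6 - 1*10 = 6 - 10 = -4)
(F/(6 + R))*2 = (-4/(6 + 0))*2 = (-4/6)*2 = ((⅙)*(-4))*2 = -⅔*2 = -4/3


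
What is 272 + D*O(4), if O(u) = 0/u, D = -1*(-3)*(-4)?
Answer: 272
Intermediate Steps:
D = -12 (D = 3*(-4) = -12)
O(u) = 0
272 + D*O(4) = 272 - 12*0 = 272 + 0 = 272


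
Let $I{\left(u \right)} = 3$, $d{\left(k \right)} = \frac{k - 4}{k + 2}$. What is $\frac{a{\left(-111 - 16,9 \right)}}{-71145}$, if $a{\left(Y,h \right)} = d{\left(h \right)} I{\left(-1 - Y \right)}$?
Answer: $- \frac{1}{52173} \approx -1.9167 \cdot 10^{-5}$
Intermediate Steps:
$d{\left(k \right)} = \frac{-4 + k}{2 + k}$
$a{\left(Y,h \right)} = \frac{3 \left(-4 + h\right)}{2 + h}$ ($a{\left(Y,h \right)} = \frac{-4 + h}{2 + h} 3 = \frac{3 \left(-4 + h\right)}{2 + h}$)
$\frac{a{\left(-111 - 16,9 \right)}}{-71145} = \frac{3 \frac{1}{2 + 9} \left(-4 + 9\right)}{-71145} = 3 \cdot \frac{1}{11} \cdot 5 \left(- \frac{1}{71145}\right) = \frac{15}{11} \left(- \frac{1}{71145}\right) = - \frac{1}{52173}$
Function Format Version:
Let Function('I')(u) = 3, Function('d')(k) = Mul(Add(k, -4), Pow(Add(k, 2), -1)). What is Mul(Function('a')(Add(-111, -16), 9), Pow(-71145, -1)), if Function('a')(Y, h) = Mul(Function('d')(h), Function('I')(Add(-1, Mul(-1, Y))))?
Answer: Rational(-1, 52173) ≈ -1.9167e-5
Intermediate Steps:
Function('d')(k) = Mul(Pow(Add(2, k), -1), Add(-4, k)) (Function('d')(k) = Mul(Add(-4, k), Pow(Add(2, k), -1)) = Mul(Pow(Add(2, k), -1), Add(-4, k)))
Function('a')(Y, h) = Mul(3, Pow(Add(2, h), -1), Add(-4, h)) (Function('a')(Y, h) = Mul(Mul(Pow(Add(2, h), -1), Add(-4, h)), 3) = Mul(3, Pow(Add(2, h), -1), Add(-4, h)))
Mul(Function('a')(Add(-111, -16), 9), Pow(-71145, -1)) = Mul(Mul(3, Pow(Add(2, 9), -1), Add(-4, 9)), Pow(-71145, -1)) = Mul(Mul(3, Pow(11, -1), 5), Rational(-1, 71145)) = Mul(Mul(3, Rational(1, 11), 5), Rational(-1, 71145)) = Mul(Rational(15, 11), Rational(-1, 71145)) = Rational(-1, 52173)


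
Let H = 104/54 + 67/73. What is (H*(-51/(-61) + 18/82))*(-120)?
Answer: -197296000/547719 ≈ -360.21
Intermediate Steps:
H = 5605/1971 (H = 104*(1/54) + 67*(1/73) = 52/27 + 67/73 = 5605/1971 ≈ 2.8437)
(H*(-51/(-61) + 18/82))*(-120) = (5605*(-51/(-61) + 18/82)/1971)*(-120) = (5605*(-51*(-1/61) + 18*(1/82))/1971)*(-120) = (5605*(51/61 + 9/41)/1971)*(-120) = ((5605/1971)*(2640/2501))*(-120) = (4932400/1643157)*(-120) = -197296000/547719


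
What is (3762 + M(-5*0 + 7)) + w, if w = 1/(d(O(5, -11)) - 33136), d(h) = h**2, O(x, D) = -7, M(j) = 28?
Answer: 125399729/33087 ≈ 3790.0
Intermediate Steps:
w = -1/33087 (w = 1/((-7)**2 - 33136) = 1/(49 - 33136) = 1/(-33087) = -1/33087 ≈ -3.0223e-5)
(3762 + M(-5*0 + 7)) + w = (3762 + 28) - 1/33087 = 3790 - 1/33087 = 125399729/33087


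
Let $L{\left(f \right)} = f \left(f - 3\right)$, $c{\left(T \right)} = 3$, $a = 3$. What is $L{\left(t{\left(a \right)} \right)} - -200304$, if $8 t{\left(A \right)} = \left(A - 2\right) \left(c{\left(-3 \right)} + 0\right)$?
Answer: $\frac{12819393}{64} \approx 2.003 \cdot 10^{5}$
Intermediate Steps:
$t{\left(A \right)} = - \frac{3}{4} + \frac{3 A}{8}$ ($t{\left(A \right)} = \frac{\left(A - 2\right) \left(3 + 0\right)}{8} = \frac{\left(-2 + A\right) 3}{8} = \frac{-6 + 3 A}{8} = - \frac{3}{4} + \frac{3 A}{8}$)
$L{\left(f \right)} = f \left(-3 + f\right)$
$L{\left(t{\left(a \right)} \right)} - -200304 = \left(- \frac{3}{4} + \frac{3}{8} \cdot 3\right) \left(-3 + \left(- \frac{3}{4} + \frac{3}{8} \cdot 3\right)\right) - -200304 = \left(- \frac{3}{4} + \frac{9}{8}\right) \left(-3 + \left(- \frac{3}{4} + \frac{9}{8}\right)\right) + 200304 = \frac{3 \left(-3 + \frac{3}{8}\right)}{8} + 200304 = \frac{3}{8} \left(- \frac{21}{8}\right) + 200304 = - \frac{63}{64} + 200304 = \frac{12819393}{64}$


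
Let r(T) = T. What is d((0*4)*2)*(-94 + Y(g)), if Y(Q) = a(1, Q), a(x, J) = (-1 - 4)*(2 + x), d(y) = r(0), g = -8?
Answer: 0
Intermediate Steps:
d(y) = 0
a(x, J) = -10 - 5*x (a(x, J) = -5*(2 + x) = -10 - 5*x)
Y(Q) = -15 (Y(Q) = -10 - 5*1 = -10 - 5 = -15)
d((0*4)*2)*(-94 + Y(g)) = 0*(-94 - 15) = 0*(-109) = 0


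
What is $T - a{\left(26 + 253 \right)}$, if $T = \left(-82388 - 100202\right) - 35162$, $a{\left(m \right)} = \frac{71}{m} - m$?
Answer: $- \frac{60675038}{279} \approx -2.1747 \cdot 10^{5}$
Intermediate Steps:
$a{\left(m \right)} = - m + \frac{71}{m}$
$T = -217752$ ($T = -182590 - 35162 = -217752$)
$T - a{\left(26 + 253 \right)} = -217752 - \left(- (26 + 253) + \frac{71}{26 + 253}\right) = -217752 - \left(\left(-1\right) 279 + \frac{71}{279}\right) = -217752 - \left(-279 + 71 \cdot \frac{1}{279}\right) = -217752 - \left(-279 + \frac{71}{279}\right) = -217752 - - \frac{77770}{279} = -217752 + \frac{77770}{279} = - \frac{60675038}{279}$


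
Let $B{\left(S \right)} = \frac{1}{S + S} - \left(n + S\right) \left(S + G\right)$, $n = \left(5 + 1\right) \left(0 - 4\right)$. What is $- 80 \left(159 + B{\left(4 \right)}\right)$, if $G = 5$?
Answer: $-27130$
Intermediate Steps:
$n = -24$ ($n = 6 \left(-4\right) = -24$)
$B{\left(S \right)} = \frac{1}{2 S} - \left(-24 + S\right) \left(5 + S\right)$ ($B{\left(S \right)} = \frac{1}{S + S} - \left(-24 + S\right) \left(S + 5\right) = \frac{1}{2 S} - \left(-24 + S\right) \left(5 + S\right)$)
$- 80 \left(159 + B{\left(4 \right)}\right) = - 80 \left(159 + \left(120 + \frac{1}{2 \cdot 4} - 4^{2} + 19 \cdot 4\right)\right) = - 80 \left(159 + \left(120 + \frac{1}{2} \cdot \frac{1}{4} - 16 + 76\right)\right) = - 80 \left(159 + \left(120 + \frac{1}{8} - 16 + 76\right)\right) = - 80 \left(159 + \frac{1441}{8}\right) = \left(-80\right) \frac{2713}{8} = -27130$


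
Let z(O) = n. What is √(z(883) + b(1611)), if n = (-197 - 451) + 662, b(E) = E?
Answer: 5*√65 ≈ 40.311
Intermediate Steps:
n = 14 (n = -648 + 662 = 14)
z(O) = 14
√(z(883) + b(1611)) = √(14 + 1611) = √1625 = 5*√65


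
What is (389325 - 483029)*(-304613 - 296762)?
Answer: 56351243000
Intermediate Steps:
(389325 - 483029)*(-304613 - 296762) = -93704*(-601375) = 56351243000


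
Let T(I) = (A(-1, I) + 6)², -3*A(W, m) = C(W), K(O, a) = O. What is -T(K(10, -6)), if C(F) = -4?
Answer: -484/9 ≈ -53.778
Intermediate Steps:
A(W, m) = 4/3 (A(W, m) = -⅓*(-4) = 4/3)
T(I) = 484/9 (T(I) = (4/3 + 6)² = (22/3)² = 484/9)
-T(K(10, -6)) = -1*484/9 = -484/9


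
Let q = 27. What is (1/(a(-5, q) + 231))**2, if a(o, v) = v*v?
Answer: 1/921600 ≈ 1.0851e-6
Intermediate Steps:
a(o, v) = v**2
(1/(a(-5, q) + 231))**2 = (1/(27**2 + 231))**2 = (1/(729 + 231))**2 = (1/960)**2 = 1/921600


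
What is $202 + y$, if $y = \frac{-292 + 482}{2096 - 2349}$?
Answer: $\frac{50916}{253} \approx 201.25$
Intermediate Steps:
$y = - \frac{190}{253}$ ($y = \frac{190}{-253} = 190 \left(- \frac{1}{253}\right) = - \frac{190}{253} \approx -0.75099$)
$202 + y = 202 - \frac{190}{253} = \frac{50916}{253}$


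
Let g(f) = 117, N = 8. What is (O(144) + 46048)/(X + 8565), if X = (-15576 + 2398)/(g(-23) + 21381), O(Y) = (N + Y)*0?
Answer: 123742488/23014649 ≈ 5.3767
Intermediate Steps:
O(Y) = 0 (O(Y) = (8 + Y)*0 = 0)
X = -6589/10749 (X = (-15576 + 2398)/(117 + 21381) = -13178/21498 = -13178*1/21498 = -6589/10749 ≈ -0.61299)
(O(144) + 46048)/(X + 8565) = (0 + 46048)/(-6589/10749 + 8565) = 46048/(92058596/10749) = 46048*(10749/92058596) = 123742488/23014649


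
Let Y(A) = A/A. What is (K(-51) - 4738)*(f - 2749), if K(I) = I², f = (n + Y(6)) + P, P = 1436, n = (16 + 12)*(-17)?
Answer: 3820956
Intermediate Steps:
Y(A) = 1
n = -476 (n = 28*(-17) = -476)
f = 961 (f = (-476 + 1) + 1436 = -475 + 1436 = 961)
(K(-51) - 4738)*(f - 2749) = ((-51)² - 4738)*(961 - 2749) = (2601 - 4738)*(-1788) = -2137*(-1788) = 3820956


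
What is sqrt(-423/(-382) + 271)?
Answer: sqrt(39706990)/382 ≈ 16.496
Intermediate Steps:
sqrt(-423/(-382) + 271) = sqrt(-423*(-1/382) + 271) = sqrt(423/382 + 271) = sqrt(103945/382) = sqrt(39706990)/382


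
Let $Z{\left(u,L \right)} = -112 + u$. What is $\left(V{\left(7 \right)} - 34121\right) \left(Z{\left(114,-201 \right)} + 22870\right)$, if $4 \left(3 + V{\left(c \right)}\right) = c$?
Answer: $-780444102$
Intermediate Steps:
$V{\left(c \right)} = -3 + \frac{c}{4}$
$\left(V{\left(7 \right)} - 34121\right) \left(Z{\left(114,-201 \right)} + 22870\right) = \left(\left(-3 + \frac{1}{4} \cdot 7\right) - 34121\right) \left(\left(-112 + 114\right) + 22870\right) = \left(\left(-3 + \frac{7}{4}\right) - 34121\right) \left(2 + 22870\right) = \left(- \frac{5}{4} - 34121\right) 22872 = \left(- \frac{136489}{4}\right) 22872 = -780444102$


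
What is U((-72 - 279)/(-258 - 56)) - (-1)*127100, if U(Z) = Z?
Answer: 39909751/314 ≈ 1.2710e+5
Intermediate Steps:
U((-72 - 279)/(-258 - 56)) - (-1)*127100 = (-72 - 279)/(-258 - 56) - (-1)*127100 = -351/(-314) - 1*(-127100) = -351*(-1/314) + 127100 = 351/314 + 127100 = 39909751/314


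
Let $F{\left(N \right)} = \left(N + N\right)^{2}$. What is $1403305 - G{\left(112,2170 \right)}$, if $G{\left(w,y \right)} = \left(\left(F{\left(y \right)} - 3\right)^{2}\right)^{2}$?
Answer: $-125868645711719568014049791976$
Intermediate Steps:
$F{\left(N \right)} = 4 N^{2}$ ($F{\left(N \right)} = \left(2 N\right)^{2} = 4 N^{2}$)
$G{\left(w,y \right)} = \left(-3 + 4 y^{2}\right)^{4}$ ($G{\left(w,y \right)} = \left(\left(4 y^{2} - 3\right)^{2}\right)^{2} = \left(\left(-3 + 4 y^{2}\right)^{2}\right)^{2} = \left(-3 + 4 y^{2}\right)^{4}$)
$1403305 - G{\left(112,2170 \right)} = 1403305 - \left(-3 + 4 \cdot 2170^{2}\right)^{4} = 1403305 - \left(-3 + 4 \cdot 4708900\right)^{4} = 1403305 - \left(-3 + 18835600\right)^{4} = 1403305 - 18835597^{4} = 1403305 - 125868645711719568014051195281 = -125868645711719568014049791976$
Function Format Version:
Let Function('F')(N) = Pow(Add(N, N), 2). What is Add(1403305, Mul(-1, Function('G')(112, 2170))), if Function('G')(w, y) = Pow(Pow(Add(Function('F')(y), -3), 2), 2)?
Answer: -125868645711719568014049791976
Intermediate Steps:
Function('F')(N) = Mul(4, Pow(N, 2)) (Function('F')(N) = Pow(Mul(2, N), 2) = Mul(4, Pow(N, 2)))
Function('G')(w, y) = Pow(Add(-3, Mul(4, Pow(y, 2))), 4) (Function('G')(w, y) = Pow(Pow(Add(Mul(4, Pow(y, 2)), -3), 2), 2) = Pow(Pow(Add(-3, Mul(4, Pow(y, 2))), 2), 2) = Pow(Add(-3, Mul(4, Pow(y, 2))), 4))
Add(1403305, Mul(-1, Function('G')(112, 2170))) = Add(1403305, Mul(-1, Pow(Add(-3, Mul(4, Pow(2170, 2))), 4))) = Add(1403305, Mul(-1, Pow(Add(-3, Mul(4, 4708900)), 4))) = Add(1403305, Mul(-1, Pow(Add(-3, 18835600), 4))) = Add(1403305, Mul(-1, Pow(18835597, 4))) = Add(1403305, Mul(-1, 125868645711719568014051195281)) = Add(1403305, -125868645711719568014051195281) = -125868645711719568014049791976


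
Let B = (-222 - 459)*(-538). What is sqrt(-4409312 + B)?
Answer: I*sqrt(4042934) ≈ 2010.7*I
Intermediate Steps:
B = 366378 (B = -681*(-538) = 366378)
sqrt(-4409312 + B) = sqrt(-4409312 + 366378) = sqrt(-4042934) = I*sqrt(4042934)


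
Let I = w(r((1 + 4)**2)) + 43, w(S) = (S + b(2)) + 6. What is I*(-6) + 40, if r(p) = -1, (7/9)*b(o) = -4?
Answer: -1520/7 ≈ -217.14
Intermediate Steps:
b(o) = -36/7 (b(o) = (9/7)*(-4) = -36/7)
w(S) = 6/7 + S (w(S) = (S - 36/7) + 6 = (-36/7 + S) + 6 = 6/7 + S)
I = 300/7 (I = (6/7 - 1) + 43 = -1/7 + 43 = 300/7 ≈ 42.857)
I*(-6) + 40 = (300/7)*(-6) + 40 = -1800/7 + 40 = -1520/7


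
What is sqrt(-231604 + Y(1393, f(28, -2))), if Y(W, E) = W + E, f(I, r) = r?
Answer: I*sqrt(230213) ≈ 479.81*I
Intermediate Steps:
Y(W, E) = E + W
sqrt(-231604 + Y(1393, f(28, -2))) = sqrt(-231604 + (-2 + 1393)) = sqrt(-231604 + 1391) = sqrt(-230213) = I*sqrt(230213)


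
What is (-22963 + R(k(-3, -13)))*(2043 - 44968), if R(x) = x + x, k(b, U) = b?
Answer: 985944325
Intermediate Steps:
R(x) = 2*x
(-22963 + R(k(-3, -13)))*(2043 - 44968) = (-22963 + 2*(-3))*(2043 - 44968) = (-22963 - 6)*(-42925) = -22969*(-42925) = 985944325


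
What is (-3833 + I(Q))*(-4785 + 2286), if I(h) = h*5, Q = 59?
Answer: 8841462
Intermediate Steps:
I(h) = 5*h
(-3833 + I(Q))*(-4785 + 2286) = (-3833 + 5*59)*(-4785 + 2286) = (-3833 + 295)*(-2499) = -3538*(-2499) = 8841462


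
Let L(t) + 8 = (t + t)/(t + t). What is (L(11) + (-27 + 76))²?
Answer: 1764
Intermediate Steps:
L(t) = -7 (L(t) = -8 + (t + t)/(t + t) = -8 + (2*t)/((2*t)) = -8 + (2*t)*(1/(2*t)) = -8 + 1 = -7)
(L(11) + (-27 + 76))² = (-7 + (-27 + 76))² = (-7 + 49)² = 42² = 1764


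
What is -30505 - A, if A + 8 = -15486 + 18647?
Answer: -33658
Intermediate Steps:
A = 3153 (A = -8 + (-15486 + 18647) = -8 + 3161 = 3153)
-30505 - A = -30505 - 1*3153 = -30505 - 3153 = -33658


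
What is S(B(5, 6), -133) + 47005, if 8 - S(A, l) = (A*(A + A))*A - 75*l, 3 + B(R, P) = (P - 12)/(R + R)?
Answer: 4641414/125 ≈ 37131.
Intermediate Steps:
B(R, P) = -3 + (-12 + P)/(2*R) (B(R, P) = -3 + (P - 12)/(R + R) = -3 + (-12 + P)/((2*R)) = -3 + (-12 + P)*(1/(2*R)) = -3 + (-12 + P)/(2*R))
S(A, l) = 8 - 2*A**3 + 75*l (S(A, l) = 8 - ((A*(A + A))*A - 75*l) = 8 - ((A*(2*A))*A - 75*l) = 8 - ((2*A**2)*A - 75*l) = 8 - (2*A**3 - 75*l) = 8 - (-75*l + 2*A**3) = 8 + (-2*A**3 + 75*l) = 8 - 2*A**3 + 75*l)
S(B(5, 6), -133) + 47005 = (8 - 2*(-12 + 6 - 6*5)**3/1000 + 75*(-133)) + 47005 = (8 - 2*(-12 + 6 - 30)**3/1000 - 9975) + 47005 = (8 - 2*((1/2)*(1/5)*(-36))**3 - 9975) + 47005 = (8 - 2*(-18/5)**3 - 9975) + 47005 = (8 - 2*(-5832/125) - 9975) + 47005 = (8 + 11664/125 - 9975) + 47005 = -1234211/125 + 47005 = 4641414/125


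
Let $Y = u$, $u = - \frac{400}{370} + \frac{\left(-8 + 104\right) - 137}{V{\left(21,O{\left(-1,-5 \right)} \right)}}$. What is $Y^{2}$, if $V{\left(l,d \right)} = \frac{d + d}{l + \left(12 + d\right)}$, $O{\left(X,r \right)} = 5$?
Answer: $\frac{842334529}{34225} \approx 24612.0$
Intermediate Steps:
$V{\left(l,d \right)} = \frac{2 d}{12 + d + l}$
$u = - \frac{29023}{185}$ ($u = - \frac{400}{370} + \frac{\left(-8 + 104\right) - 137}{2 \cdot 5 \frac{1}{12 + 5 + 21}} = \left(-400\right) \frac{1}{370} + \frac{96 - 137}{2 \cdot 5 \cdot \frac{1}{38}} = - \frac{40}{37} - \frac{41}{2 \cdot 5 \cdot \frac{1}{38}} = - \frac{40}{37} - \frac{41}{\frac{5}{19}} = - \frac{40}{37} - \frac{779}{5} = - \frac{29023}{185} \approx -156.88$)
$Y = - \frac{29023}{185} \approx -156.88$
$Y^{2} = \left(- \frac{29023}{185}\right)^{2} = \frac{842334529}{34225}$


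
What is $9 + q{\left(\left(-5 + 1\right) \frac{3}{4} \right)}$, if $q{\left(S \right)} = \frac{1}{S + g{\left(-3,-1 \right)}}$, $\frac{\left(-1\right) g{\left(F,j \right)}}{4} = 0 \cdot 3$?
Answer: $\frac{26}{3} \approx 8.6667$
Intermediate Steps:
$g{\left(F,j \right)} = 0$ ($g{\left(F,j \right)} = - 4 \cdot 0 \cdot 3 = \left(-4\right) 0 = 0$)
$q{\left(S \right)} = \frac{1}{S}$ ($q{\left(S \right)} = \frac{1}{S + 0} = \frac{1}{S}$)
$9 + q{\left(\left(-5 + 1\right) \frac{3}{4} \right)} = 9 + \frac{1}{\left(-5 + 1\right) \frac{3}{4}} = 9 + \frac{1}{\left(-4\right) 3 \cdot \frac{1}{4}} = 9 + \frac{1}{\left(-4\right) \frac{3}{4}} = 9 + \frac{1}{-3} = 9 - \frac{1}{3} = \frac{26}{3}$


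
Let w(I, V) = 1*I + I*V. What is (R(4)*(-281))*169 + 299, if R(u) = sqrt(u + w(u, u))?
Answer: 299 - 94978*sqrt(6) ≈ -2.3235e+5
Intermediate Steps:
w(I, V) = I + I*V
R(u) = sqrt(u + u*(1 + u))
(R(4)*(-281))*169 + 299 = (sqrt(4*(2 + 4))*(-281))*169 + 299 = (sqrt(4*6)*(-281))*169 + 299 = (sqrt(24)*(-281))*169 + 299 = ((2*sqrt(6))*(-281))*169 + 299 = -562*sqrt(6)*169 + 299 = -94978*sqrt(6) + 299 = 299 - 94978*sqrt(6)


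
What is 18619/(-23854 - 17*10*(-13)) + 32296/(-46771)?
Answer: -1569843873/1012311524 ≈ -1.5508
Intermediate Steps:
18619/(-23854 - 17*10*(-13)) + 32296/(-46771) = 18619/(-23854 - 170*(-13)) + 32296*(-1/46771) = 18619/(-23854 - 1*(-2210)) - 32296/46771 = 18619/(-23854 + 2210) - 32296/46771 = 18619/(-21644) - 32296/46771 = 18619*(-1/21644) - 32296/46771 = -18619/21644 - 32296/46771 = -1569843873/1012311524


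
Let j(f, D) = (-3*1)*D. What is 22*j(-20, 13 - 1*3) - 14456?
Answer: -15116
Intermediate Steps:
j(f, D) = -3*D
22*j(-20, 13 - 1*3) - 14456 = 22*(-3*(13 - 1*3)) - 14456 = 22*(-3*(13 - 3)) - 14456 = 22*(-3*10) - 14456 = 22*(-30) - 14456 = -660 - 14456 = -15116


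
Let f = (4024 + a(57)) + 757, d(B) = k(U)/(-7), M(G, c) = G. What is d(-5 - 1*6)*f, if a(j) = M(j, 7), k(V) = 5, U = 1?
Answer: -24190/7 ≈ -3455.7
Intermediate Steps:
a(j) = j
d(B) = -5/7 (d(B) = 5/(-7) = 5*(-1/7) = -5/7)
f = 4838 (f = (4024 + 57) + 757 = 4081 + 757 = 4838)
d(-5 - 1*6)*f = -5/7*4838 = -24190/7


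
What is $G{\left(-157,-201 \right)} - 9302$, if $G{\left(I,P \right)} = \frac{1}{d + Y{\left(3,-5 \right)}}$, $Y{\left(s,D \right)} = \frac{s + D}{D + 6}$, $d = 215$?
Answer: $- \frac{1981325}{213} \approx -9302.0$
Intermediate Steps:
$Y{\left(s,D \right)} = \frac{D + s}{6 + D}$
$G{\left(I,P \right)} = \frac{1}{213}$ ($G{\left(I,P \right)} = \frac{1}{215 + \frac{-5 + 3}{6 - 5}} = \frac{1}{215 + 1^{-1} \left(-2\right)} = \frac{1}{215 + 1 \left(-2\right)} = \frac{1}{215 - 2} = \frac{1}{213}$)
$G{\left(-157,-201 \right)} - 9302 = \frac{1}{213} - 9302 = - \frac{1981325}{213}$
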